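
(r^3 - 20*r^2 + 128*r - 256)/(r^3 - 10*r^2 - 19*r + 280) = (r^2 - 12*r + 32)/(r^2 - 2*r - 35)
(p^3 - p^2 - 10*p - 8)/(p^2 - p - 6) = (p^2 - 3*p - 4)/(p - 3)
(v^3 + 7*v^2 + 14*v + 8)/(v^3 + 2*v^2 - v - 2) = (v + 4)/(v - 1)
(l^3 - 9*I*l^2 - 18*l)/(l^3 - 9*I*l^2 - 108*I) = l*(l - 3*I)/(l^2 - 3*I*l + 18)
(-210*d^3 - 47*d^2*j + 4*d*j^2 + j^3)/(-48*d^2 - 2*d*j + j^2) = (35*d^2 + 2*d*j - j^2)/(8*d - j)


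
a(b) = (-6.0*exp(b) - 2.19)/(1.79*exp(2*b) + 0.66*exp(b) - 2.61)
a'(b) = (-6.0*exp(b) - 2.19)*(-3.58*exp(2*b) - 0.66*exp(b))/(1.79*exp(2*b) + 0.66*exp(b) - 2.61)^2 - 6.0*exp(b)/(1.79*exp(2*b) + 0.66*exp(b) - 2.61) = (10.74*exp(2*b) + 7.8402*exp(b) + 17.1054)*exp(b)/(3.2041*exp(4*b) + 2.3628*exp(3*b) - 8.9082*exp(2*b) - 3.4452*exp(b) + 6.8121)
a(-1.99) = 1.21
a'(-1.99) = 0.41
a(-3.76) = 0.90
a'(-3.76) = 0.06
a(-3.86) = 0.89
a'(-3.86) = 0.05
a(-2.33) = 1.10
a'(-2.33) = 0.27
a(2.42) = -0.30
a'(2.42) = 0.31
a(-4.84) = 0.86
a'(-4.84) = 0.02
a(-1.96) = 1.22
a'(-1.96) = 0.42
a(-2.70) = 1.01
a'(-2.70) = 0.18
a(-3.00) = 0.97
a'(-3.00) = 0.13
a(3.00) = -0.17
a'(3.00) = 0.17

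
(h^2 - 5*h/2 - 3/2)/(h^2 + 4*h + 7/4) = 2*(h - 3)/(2*h + 7)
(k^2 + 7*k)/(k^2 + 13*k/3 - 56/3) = 3*k/(3*k - 8)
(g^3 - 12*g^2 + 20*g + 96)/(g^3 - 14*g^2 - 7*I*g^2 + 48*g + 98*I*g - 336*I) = (g + 2)/(g - 7*I)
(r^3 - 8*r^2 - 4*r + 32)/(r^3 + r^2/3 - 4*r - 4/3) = 3*(r - 8)/(3*r + 1)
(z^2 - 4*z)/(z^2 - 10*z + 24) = z/(z - 6)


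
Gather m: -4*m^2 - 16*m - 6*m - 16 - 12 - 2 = -4*m^2 - 22*m - 30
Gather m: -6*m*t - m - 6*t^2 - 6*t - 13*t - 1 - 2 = m*(-6*t - 1) - 6*t^2 - 19*t - 3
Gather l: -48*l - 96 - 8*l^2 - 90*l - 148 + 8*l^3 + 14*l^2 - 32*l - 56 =8*l^3 + 6*l^2 - 170*l - 300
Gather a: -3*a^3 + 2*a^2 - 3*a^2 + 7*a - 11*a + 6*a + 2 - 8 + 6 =-3*a^3 - a^2 + 2*a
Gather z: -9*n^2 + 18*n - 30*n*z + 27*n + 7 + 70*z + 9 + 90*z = -9*n^2 + 45*n + z*(160 - 30*n) + 16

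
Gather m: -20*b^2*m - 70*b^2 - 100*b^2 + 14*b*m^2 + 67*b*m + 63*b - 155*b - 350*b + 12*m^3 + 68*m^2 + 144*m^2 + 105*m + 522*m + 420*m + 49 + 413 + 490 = -170*b^2 - 442*b + 12*m^3 + m^2*(14*b + 212) + m*(-20*b^2 + 67*b + 1047) + 952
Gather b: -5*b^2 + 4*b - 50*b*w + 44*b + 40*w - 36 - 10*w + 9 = -5*b^2 + b*(48 - 50*w) + 30*w - 27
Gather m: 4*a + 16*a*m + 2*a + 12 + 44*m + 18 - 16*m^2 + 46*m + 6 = 6*a - 16*m^2 + m*(16*a + 90) + 36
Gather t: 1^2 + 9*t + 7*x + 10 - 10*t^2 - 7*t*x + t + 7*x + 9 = -10*t^2 + t*(10 - 7*x) + 14*x + 20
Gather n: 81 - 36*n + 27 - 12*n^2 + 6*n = -12*n^2 - 30*n + 108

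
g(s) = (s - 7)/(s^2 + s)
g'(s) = (-2*s - 1)*(s - 7)/(s^2 + s)^2 + 1/(s^2 + s)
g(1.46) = -1.54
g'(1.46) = 1.96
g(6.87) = -0.00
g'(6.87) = 0.02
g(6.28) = -0.02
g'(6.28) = 0.03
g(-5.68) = -0.48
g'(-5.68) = -0.15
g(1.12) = -2.48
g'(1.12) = 3.80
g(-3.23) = -1.42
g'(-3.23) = -0.94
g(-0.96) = 207.29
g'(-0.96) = -4992.40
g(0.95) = -3.27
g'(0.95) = 5.65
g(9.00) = 0.02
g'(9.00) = 0.01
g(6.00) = -0.02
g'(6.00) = 0.03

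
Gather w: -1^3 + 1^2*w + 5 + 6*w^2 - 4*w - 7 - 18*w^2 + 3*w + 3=-12*w^2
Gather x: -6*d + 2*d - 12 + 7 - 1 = -4*d - 6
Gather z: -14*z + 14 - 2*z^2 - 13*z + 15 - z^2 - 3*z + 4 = -3*z^2 - 30*z + 33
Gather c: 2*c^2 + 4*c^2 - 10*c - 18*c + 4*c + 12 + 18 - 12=6*c^2 - 24*c + 18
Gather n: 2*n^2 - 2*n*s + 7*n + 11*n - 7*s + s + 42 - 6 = 2*n^2 + n*(18 - 2*s) - 6*s + 36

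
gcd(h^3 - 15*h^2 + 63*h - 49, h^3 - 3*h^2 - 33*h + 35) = h^2 - 8*h + 7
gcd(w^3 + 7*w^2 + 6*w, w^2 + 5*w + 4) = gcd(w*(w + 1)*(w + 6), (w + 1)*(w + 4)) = w + 1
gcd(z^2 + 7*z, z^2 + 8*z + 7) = z + 7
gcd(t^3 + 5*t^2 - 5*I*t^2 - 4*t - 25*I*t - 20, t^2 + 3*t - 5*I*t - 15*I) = 1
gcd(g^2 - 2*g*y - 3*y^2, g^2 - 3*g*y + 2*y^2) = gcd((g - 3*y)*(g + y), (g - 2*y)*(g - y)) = 1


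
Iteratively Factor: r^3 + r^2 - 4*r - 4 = (r - 2)*(r^2 + 3*r + 2) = (r - 2)*(r + 2)*(r + 1)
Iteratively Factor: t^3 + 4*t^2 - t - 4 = (t + 1)*(t^2 + 3*t - 4) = (t - 1)*(t + 1)*(t + 4)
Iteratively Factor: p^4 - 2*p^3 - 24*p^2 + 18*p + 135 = (p + 3)*(p^3 - 5*p^2 - 9*p + 45) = (p - 5)*(p + 3)*(p^2 - 9) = (p - 5)*(p - 3)*(p + 3)*(p + 3)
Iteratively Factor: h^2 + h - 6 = (h + 3)*(h - 2)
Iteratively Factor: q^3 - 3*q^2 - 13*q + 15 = (q - 5)*(q^2 + 2*q - 3) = (q - 5)*(q - 1)*(q + 3)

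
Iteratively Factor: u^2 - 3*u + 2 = (u - 1)*(u - 2)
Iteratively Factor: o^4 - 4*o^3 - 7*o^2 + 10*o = (o - 1)*(o^3 - 3*o^2 - 10*o) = (o - 5)*(o - 1)*(o^2 + 2*o) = (o - 5)*(o - 1)*(o + 2)*(o)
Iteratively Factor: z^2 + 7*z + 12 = (z + 4)*(z + 3)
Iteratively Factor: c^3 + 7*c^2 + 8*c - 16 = (c + 4)*(c^2 + 3*c - 4) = (c - 1)*(c + 4)*(c + 4)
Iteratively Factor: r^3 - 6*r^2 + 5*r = (r - 1)*(r^2 - 5*r) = r*(r - 1)*(r - 5)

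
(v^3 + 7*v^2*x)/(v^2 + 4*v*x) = v*(v + 7*x)/(v + 4*x)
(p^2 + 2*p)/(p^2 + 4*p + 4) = p/(p + 2)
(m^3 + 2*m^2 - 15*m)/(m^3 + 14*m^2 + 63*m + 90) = m*(m - 3)/(m^2 + 9*m + 18)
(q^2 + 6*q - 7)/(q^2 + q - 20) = (q^2 + 6*q - 7)/(q^2 + q - 20)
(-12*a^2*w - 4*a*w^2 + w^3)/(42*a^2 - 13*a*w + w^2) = w*(2*a + w)/(-7*a + w)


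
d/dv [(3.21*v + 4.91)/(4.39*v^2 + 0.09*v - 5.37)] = (14.0919*v^2 + 0.2889*v - (3.21*v + 4.91)*(8.78*v + 0.09) - 17.2377)/(4.39*v^2 + 0.09*v - 5.37)^2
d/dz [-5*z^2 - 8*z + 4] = -10*z - 8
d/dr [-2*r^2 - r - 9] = -4*r - 1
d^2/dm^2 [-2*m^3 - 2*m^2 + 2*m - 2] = -12*m - 4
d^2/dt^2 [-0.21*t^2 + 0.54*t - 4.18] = -0.420000000000000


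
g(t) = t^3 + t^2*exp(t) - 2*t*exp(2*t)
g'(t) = t^2*exp(t) + 3*t^2 - 4*t*exp(2*t) + 2*t*exp(t) - 2*exp(2*t)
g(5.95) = -1738676.37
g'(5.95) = -3781220.23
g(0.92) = -8.68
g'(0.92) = -26.48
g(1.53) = -50.87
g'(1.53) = -141.21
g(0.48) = -2.02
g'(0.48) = -7.62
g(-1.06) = -0.55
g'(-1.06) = 3.29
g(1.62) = -65.22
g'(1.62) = -179.02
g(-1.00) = -0.36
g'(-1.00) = 2.90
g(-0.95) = -0.22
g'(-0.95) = 2.59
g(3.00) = -2212.80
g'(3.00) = -5319.72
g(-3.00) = -26.54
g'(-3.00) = 27.17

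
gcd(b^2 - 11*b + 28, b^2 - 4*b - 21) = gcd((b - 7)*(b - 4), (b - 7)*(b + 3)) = b - 7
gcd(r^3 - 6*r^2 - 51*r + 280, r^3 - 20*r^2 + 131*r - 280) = r^2 - 13*r + 40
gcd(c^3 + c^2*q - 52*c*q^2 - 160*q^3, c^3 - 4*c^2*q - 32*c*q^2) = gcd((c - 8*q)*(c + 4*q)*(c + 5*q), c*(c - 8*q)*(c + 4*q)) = -c^2 + 4*c*q + 32*q^2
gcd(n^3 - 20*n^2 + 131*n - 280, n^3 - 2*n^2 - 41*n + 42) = n - 7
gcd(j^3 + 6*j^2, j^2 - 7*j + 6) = 1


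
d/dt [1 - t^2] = -2*t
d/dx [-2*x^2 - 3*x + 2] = -4*x - 3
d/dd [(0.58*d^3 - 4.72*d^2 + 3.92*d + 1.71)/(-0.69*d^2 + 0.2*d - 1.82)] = (-0.4002*d^4 + 0.232*d^3 - 1.406*d^2 + 19.5406*d - 7.4764)/(0.4761*d^4 - 0.276*d^3 + 2.5516*d^2 - 0.728*d + 3.3124)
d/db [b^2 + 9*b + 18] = 2*b + 9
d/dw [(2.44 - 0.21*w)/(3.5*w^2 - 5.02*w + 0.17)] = (0.735*w^2 - 17.08*w + 12.2131)/(12.25*w^4 - 35.14*w^3 + 26.3904*w^2 - 1.7068*w + 0.0289)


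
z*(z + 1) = z^2 + z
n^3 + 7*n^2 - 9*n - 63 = (n - 3)*(n + 3)*(n + 7)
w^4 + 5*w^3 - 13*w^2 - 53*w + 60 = (w - 3)*(w - 1)*(w + 4)*(w + 5)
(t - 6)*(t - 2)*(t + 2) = t^3 - 6*t^2 - 4*t + 24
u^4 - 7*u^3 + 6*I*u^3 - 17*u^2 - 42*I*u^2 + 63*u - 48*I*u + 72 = (u - 8)*(u + 1)*(u + 3*I)^2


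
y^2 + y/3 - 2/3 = (y - 2/3)*(y + 1)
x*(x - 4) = x^2 - 4*x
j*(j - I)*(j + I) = j^3 + j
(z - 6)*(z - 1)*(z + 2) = z^3 - 5*z^2 - 8*z + 12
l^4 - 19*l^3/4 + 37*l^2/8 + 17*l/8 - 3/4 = (l - 3)*(l - 2)*(l - 1/4)*(l + 1/2)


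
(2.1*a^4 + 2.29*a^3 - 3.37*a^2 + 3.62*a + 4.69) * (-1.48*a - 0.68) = -3.108*a^5 - 4.8172*a^4 + 3.4304*a^3 - 3.066*a^2 - 9.4028*a - 3.1892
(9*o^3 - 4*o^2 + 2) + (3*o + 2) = 9*o^3 - 4*o^2 + 3*o + 4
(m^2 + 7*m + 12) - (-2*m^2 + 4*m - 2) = 3*m^2 + 3*m + 14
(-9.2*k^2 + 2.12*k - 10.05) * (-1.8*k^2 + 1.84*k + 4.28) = 16.56*k^4 - 20.744*k^3 - 17.3852*k^2 - 9.4184*k - 43.014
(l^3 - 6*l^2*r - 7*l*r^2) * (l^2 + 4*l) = l^5 - 6*l^4*r + 4*l^4 - 7*l^3*r^2 - 24*l^3*r - 28*l^2*r^2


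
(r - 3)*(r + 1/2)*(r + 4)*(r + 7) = r^4 + 17*r^3/2 - r^2 - 173*r/2 - 42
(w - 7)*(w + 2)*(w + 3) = w^3 - 2*w^2 - 29*w - 42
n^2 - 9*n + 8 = (n - 8)*(n - 1)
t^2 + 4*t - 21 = (t - 3)*(t + 7)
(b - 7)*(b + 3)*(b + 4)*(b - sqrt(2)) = b^4 - sqrt(2)*b^3 - 37*b^2 - 84*b + 37*sqrt(2)*b + 84*sqrt(2)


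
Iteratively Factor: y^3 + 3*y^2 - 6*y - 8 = (y + 4)*(y^2 - y - 2) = (y - 2)*(y + 4)*(y + 1)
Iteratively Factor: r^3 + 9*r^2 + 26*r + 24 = (r + 4)*(r^2 + 5*r + 6) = (r + 3)*(r + 4)*(r + 2)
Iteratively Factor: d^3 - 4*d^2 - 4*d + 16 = (d - 4)*(d^2 - 4) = (d - 4)*(d - 2)*(d + 2)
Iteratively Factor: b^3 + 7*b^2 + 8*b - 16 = (b + 4)*(b^2 + 3*b - 4) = (b + 4)^2*(b - 1)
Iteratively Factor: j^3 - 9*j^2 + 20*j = (j - 4)*(j^2 - 5*j) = (j - 5)*(j - 4)*(j)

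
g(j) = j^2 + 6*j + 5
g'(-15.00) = -24.00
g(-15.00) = 140.00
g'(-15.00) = -24.00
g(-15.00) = 140.00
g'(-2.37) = 1.26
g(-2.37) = -3.60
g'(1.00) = 8.00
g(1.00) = 12.00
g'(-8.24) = -10.48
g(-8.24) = 23.46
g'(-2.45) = 1.10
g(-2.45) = -3.70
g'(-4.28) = -2.56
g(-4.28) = -2.36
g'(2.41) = 10.82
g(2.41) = 25.27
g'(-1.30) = 3.40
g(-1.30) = -1.11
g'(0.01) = 6.02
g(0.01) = 5.06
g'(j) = 2*j + 6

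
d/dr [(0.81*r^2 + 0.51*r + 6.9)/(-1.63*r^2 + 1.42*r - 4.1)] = (1.9815*r^2 + 15.852*r - 11.889)/(2.6569*r^4 - 4.6292*r^3 + 15.3824*r^2 - 11.644*r + 16.81)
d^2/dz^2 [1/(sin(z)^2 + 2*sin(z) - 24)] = 2*(-2*sin(z)^4 - 3*sin(z)^3 - 47*sin(z)^2 - 18*sin(z) + 28)/(sin(z)^2 + 2*sin(z) - 24)^3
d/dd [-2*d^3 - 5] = -6*d^2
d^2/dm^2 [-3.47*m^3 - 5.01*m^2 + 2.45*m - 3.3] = -20.82*m - 10.02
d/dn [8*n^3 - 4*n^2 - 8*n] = 24*n^2 - 8*n - 8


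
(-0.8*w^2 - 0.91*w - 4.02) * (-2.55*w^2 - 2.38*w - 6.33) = 2.04*w^4 + 4.2245*w^3 + 17.4808*w^2 + 15.3279*w + 25.4466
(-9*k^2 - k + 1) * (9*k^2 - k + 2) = -81*k^4 - 8*k^2 - 3*k + 2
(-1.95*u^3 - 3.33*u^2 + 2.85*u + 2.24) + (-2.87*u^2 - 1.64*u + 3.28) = -1.95*u^3 - 6.2*u^2 + 1.21*u + 5.52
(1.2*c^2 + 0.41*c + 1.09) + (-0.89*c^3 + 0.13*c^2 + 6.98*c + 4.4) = -0.89*c^3 + 1.33*c^2 + 7.39*c + 5.49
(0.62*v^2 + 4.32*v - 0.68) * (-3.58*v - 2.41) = -2.2196*v^3 - 16.9598*v^2 - 7.9768*v + 1.6388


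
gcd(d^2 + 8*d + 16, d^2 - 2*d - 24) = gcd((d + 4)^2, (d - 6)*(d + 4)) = d + 4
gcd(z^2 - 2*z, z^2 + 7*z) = z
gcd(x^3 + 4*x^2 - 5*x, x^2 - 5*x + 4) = x - 1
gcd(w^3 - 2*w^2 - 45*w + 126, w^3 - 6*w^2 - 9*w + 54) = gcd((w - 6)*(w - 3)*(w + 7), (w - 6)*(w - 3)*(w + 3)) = w^2 - 9*w + 18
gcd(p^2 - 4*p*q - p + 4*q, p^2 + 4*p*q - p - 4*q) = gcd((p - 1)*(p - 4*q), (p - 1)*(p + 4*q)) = p - 1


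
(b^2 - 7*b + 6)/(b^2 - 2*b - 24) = (b - 1)/(b + 4)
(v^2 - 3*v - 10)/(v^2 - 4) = (v - 5)/(v - 2)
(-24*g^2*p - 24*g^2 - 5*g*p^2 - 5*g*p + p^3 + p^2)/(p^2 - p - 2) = (-24*g^2 - 5*g*p + p^2)/(p - 2)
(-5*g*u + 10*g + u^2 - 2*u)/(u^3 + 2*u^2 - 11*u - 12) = (-5*g*u + 10*g + u^2 - 2*u)/(u^3 + 2*u^2 - 11*u - 12)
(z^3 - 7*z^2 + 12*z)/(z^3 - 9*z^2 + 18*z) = (z - 4)/(z - 6)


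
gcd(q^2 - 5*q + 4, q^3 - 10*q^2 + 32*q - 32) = q - 4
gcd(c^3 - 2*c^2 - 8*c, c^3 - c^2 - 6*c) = c^2 + 2*c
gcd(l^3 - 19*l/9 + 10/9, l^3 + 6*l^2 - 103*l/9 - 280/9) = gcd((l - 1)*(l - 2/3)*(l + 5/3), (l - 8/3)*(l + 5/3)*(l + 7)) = l + 5/3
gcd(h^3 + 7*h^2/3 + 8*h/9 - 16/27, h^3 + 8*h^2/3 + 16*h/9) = h^2 + 8*h/3 + 16/9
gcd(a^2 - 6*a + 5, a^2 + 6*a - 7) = a - 1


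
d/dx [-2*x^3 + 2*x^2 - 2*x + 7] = -6*x^2 + 4*x - 2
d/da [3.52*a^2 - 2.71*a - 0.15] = 7.04*a - 2.71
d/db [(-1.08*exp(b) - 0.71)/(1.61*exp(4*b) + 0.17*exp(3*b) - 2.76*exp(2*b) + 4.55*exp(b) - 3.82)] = (5.2164*exp(4*b) + 4.9396*exp(3*b) - 2.6187*exp(2*b) - 3.9192*exp(b) + 7.3561)*exp(b)/(2.5921*exp(8*b) + 0.5474*exp(7*b) - 8.8583*exp(6*b) + 13.7126*exp(5*b) - 3.1358*exp(4*b) - 26.4148*exp(3*b) + 41.7889*exp(2*b) - 34.762*exp(b) + 14.5924)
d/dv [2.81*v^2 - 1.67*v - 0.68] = 5.62*v - 1.67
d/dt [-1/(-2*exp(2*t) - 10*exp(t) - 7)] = (-4*exp(t) - 10)*exp(t)/(2*exp(2*t) + 10*exp(t) + 7)^2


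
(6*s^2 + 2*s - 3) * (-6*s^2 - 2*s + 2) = -36*s^4 - 24*s^3 + 26*s^2 + 10*s - 6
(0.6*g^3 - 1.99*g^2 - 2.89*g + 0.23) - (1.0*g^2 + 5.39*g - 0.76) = 0.6*g^3 - 2.99*g^2 - 8.28*g + 0.99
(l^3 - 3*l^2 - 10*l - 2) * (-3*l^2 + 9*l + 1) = -3*l^5 + 18*l^4 + 4*l^3 - 87*l^2 - 28*l - 2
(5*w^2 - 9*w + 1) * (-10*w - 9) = -50*w^3 + 45*w^2 + 71*w - 9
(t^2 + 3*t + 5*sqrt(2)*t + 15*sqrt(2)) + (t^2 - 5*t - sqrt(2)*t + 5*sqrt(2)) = 2*t^2 - 2*t + 4*sqrt(2)*t + 20*sqrt(2)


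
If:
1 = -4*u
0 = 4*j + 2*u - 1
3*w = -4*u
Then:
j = 3/8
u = -1/4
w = 1/3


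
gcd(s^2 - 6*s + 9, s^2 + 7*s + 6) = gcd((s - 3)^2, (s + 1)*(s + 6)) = 1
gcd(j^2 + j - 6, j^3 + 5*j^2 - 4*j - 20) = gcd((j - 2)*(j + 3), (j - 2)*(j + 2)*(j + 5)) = j - 2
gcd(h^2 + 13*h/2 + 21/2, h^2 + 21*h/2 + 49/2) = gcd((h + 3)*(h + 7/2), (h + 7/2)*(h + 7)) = h + 7/2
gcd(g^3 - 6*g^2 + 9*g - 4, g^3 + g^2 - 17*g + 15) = g - 1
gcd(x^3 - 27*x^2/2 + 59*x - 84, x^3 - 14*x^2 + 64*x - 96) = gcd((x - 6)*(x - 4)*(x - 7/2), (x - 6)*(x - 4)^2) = x^2 - 10*x + 24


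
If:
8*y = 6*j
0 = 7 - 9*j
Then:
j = 7/9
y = 7/12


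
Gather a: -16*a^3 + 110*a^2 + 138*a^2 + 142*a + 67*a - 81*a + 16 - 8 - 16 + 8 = -16*a^3 + 248*a^2 + 128*a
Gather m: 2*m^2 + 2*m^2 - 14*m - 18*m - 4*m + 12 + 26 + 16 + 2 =4*m^2 - 36*m + 56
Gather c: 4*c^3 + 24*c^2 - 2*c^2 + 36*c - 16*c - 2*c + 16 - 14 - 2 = 4*c^3 + 22*c^2 + 18*c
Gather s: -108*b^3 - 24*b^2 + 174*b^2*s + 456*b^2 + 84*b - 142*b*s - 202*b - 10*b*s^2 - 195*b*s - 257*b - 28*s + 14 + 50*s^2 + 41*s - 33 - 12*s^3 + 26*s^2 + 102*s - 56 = -108*b^3 + 432*b^2 - 375*b - 12*s^3 + s^2*(76 - 10*b) + s*(174*b^2 - 337*b + 115) - 75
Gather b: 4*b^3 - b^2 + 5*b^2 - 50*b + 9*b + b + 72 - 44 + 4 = 4*b^3 + 4*b^2 - 40*b + 32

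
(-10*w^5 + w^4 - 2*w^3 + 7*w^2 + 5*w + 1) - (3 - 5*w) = -10*w^5 + w^4 - 2*w^3 + 7*w^2 + 10*w - 2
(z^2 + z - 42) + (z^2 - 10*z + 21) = 2*z^2 - 9*z - 21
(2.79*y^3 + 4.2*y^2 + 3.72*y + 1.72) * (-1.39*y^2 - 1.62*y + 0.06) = -3.8781*y^5 - 10.3578*y^4 - 11.8074*y^3 - 8.1652*y^2 - 2.5632*y + 0.1032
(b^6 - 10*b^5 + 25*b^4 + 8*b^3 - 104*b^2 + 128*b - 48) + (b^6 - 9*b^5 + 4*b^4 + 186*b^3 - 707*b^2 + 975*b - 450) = 2*b^6 - 19*b^5 + 29*b^4 + 194*b^3 - 811*b^2 + 1103*b - 498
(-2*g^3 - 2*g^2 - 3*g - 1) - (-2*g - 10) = -2*g^3 - 2*g^2 - g + 9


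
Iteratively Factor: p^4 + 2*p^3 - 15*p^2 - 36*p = (p + 3)*(p^3 - p^2 - 12*p) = (p - 4)*(p + 3)*(p^2 + 3*p) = (p - 4)*(p + 3)^2*(p)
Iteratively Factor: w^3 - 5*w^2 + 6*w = (w)*(w^2 - 5*w + 6) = w*(w - 3)*(w - 2)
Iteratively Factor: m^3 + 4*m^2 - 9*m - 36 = (m + 3)*(m^2 + m - 12) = (m - 3)*(m + 3)*(m + 4)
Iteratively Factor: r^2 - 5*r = (r - 5)*(r)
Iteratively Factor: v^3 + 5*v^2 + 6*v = (v + 3)*(v^2 + 2*v) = (v + 2)*(v + 3)*(v)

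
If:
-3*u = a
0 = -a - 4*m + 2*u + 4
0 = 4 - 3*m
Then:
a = -4/5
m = 4/3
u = 4/15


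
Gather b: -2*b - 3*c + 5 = -2*b - 3*c + 5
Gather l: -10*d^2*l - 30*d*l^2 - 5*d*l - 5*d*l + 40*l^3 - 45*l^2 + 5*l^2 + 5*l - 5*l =40*l^3 + l^2*(-30*d - 40) + l*(-10*d^2 - 10*d)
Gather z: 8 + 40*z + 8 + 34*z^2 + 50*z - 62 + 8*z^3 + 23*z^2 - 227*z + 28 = 8*z^3 + 57*z^2 - 137*z - 18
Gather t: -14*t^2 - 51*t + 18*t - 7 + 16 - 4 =-14*t^2 - 33*t + 5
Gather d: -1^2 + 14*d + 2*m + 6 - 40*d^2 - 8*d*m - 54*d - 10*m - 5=-40*d^2 + d*(-8*m - 40) - 8*m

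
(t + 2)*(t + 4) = t^2 + 6*t + 8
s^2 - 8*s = s*(s - 8)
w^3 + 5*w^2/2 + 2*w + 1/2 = (w + 1/2)*(w + 1)^2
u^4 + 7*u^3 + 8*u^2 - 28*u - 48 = (u - 2)*(u + 2)*(u + 3)*(u + 4)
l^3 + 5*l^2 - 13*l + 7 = (l - 1)^2*(l + 7)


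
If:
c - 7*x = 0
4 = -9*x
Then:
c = -28/9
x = -4/9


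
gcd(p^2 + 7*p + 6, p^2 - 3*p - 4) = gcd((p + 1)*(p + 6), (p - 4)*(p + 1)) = p + 1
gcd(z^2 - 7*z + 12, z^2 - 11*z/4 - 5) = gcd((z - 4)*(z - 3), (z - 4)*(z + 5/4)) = z - 4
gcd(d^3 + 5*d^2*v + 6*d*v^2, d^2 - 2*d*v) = d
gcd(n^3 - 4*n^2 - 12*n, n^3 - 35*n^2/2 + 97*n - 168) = n - 6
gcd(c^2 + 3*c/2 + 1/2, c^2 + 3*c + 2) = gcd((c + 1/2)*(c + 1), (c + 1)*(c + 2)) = c + 1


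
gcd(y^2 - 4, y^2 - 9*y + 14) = y - 2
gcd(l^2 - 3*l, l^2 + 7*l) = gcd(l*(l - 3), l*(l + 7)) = l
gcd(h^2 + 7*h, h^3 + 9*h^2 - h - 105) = h + 7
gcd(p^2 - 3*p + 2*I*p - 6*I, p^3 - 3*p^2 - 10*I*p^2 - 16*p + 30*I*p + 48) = p - 3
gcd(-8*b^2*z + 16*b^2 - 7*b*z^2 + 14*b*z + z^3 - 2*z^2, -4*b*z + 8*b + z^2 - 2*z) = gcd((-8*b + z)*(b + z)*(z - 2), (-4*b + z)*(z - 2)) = z - 2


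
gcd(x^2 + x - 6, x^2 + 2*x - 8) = x - 2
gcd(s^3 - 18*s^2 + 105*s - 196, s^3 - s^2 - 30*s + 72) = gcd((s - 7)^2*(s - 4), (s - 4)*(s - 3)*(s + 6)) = s - 4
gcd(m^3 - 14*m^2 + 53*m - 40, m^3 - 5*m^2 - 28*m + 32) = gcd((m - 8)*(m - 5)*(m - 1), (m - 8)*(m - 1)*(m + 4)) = m^2 - 9*m + 8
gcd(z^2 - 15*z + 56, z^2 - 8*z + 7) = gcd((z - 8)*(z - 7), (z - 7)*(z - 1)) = z - 7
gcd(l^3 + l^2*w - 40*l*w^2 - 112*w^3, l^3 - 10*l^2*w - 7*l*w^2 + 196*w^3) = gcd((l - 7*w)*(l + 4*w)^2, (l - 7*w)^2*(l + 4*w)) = -l^2 + 3*l*w + 28*w^2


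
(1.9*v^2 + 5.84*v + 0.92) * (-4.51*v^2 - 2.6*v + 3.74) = -8.569*v^4 - 31.2784*v^3 - 12.2272*v^2 + 19.4496*v + 3.4408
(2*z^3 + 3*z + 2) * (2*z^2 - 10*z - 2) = 4*z^5 - 20*z^4 + 2*z^3 - 26*z^2 - 26*z - 4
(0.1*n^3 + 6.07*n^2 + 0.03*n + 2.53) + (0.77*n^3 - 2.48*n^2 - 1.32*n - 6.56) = 0.87*n^3 + 3.59*n^2 - 1.29*n - 4.03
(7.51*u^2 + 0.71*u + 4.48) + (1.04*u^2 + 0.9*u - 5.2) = 8.55*u^2 + 1.61*u - 0.72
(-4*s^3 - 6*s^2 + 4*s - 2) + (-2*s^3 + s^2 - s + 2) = -6*s^3 - 5*s^2 + 3*s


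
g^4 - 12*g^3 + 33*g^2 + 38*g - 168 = (g - 7)*(g - 4)*(g - 3)*(g + 2)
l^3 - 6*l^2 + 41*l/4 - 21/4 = (l - 7/2)*(l - 3/2)*(l - 1)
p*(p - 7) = p^2 - 7*p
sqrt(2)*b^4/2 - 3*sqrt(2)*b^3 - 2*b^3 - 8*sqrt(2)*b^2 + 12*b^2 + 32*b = b*(b - 8)*(b - 2*sqrt(2))*(sqrt(2)*b/2 + sqrt(2))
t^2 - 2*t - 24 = (t - 6)*(t + 4)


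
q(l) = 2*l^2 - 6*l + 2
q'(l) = 4*l - 6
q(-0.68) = 7.00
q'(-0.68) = -8.72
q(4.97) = 21.58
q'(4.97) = 13.88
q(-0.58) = 6.15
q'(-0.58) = -8.32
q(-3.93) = 56.47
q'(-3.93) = -21.72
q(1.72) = -2.40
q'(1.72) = 0.88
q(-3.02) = 38.36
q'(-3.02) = -18.08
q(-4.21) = 62.71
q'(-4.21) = -22.84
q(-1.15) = 11.54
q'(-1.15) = -10.60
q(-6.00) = 110.00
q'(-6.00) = -30.00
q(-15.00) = 542.00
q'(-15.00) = -66.00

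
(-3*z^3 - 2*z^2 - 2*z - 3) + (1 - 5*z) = -3*z^3 - 2*z^2 - 7*z - 2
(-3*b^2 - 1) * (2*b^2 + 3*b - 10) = -6*b^4 - 9*b^3 + 28*b^2 - 3*b + 10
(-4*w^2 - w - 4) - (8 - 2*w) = -4*w^2 + w - 12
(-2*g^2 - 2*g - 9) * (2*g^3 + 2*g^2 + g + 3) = -4*g^5 - 8*g^4 - 24*g^3 - 26*g^2 - 15*g - 27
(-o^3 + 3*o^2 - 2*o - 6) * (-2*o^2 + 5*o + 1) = 2*o^5 - 11*o^4 + 18*o^3 + 5*o^2 - 32*o - 6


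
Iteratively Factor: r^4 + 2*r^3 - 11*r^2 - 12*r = (r + 4)*(r^3 - 2*r^2 - 3*r) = r*(r + 4)*(r^2 - 2*r - 3) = r*(r + 1)*(r + 4)*(r - 3)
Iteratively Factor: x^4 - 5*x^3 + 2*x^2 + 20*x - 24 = (x - 2)*(x^3 - 3*x^2 - 4*x + 12) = (x - 2)^2*(x^2 - x - 6) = (x - 2)^2*(x + 2)*(x - 3)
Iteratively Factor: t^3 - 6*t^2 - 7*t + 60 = (t - 5)*(t^2 - t - 12) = (t - 5)*(t + 3)*(t - 4)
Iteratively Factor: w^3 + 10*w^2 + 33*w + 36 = (w + 3)*(w^2 + 7*w + 12) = (w + 3)^2*(w + 4)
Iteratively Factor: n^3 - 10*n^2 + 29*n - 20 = (n - 5)*(n^2 - 5*n + 4) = (n - 5)*(n - 1)*(n - 4)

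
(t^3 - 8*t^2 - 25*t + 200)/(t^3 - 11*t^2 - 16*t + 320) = (t - 5)/(t - 8)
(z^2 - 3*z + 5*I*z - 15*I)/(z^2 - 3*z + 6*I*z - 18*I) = (z + 5*I)/(z + 6*I)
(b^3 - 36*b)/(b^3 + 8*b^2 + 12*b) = (b - 6)/(b + 2)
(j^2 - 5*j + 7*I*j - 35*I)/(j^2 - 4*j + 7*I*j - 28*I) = (j - 5)/(j - 4)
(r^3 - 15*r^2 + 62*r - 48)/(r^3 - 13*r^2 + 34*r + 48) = (r - 1)/(r + 1)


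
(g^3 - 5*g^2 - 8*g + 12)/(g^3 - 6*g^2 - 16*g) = (g^2 - 7*g + 6)/(g*(g - 8))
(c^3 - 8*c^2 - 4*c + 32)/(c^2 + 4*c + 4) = (c^2 - 10*c + 16)/(c + 2)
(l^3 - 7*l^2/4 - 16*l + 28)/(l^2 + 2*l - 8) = (l^2 - 23*l/4 + 7)/(l - 2)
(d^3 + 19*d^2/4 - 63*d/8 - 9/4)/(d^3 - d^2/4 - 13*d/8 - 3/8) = (d + 6)/(d + 1)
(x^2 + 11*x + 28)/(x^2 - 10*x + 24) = (x^2 + 11*x + 28)/(x^2 - 10*x + 24)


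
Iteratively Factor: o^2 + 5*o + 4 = (o + 4)*(o + 1)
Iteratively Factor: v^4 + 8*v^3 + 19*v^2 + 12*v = (v + 1)*(v^3 + 7*v^2 + 12*v) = v*(v + 1)*(v^2 + 7*v + 12) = v*(v + 1)*(v + 4)*(v + 3)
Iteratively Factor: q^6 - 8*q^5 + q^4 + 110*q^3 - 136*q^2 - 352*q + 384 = (q + 3)*(q^5 - 11*q^4 + 34*q^3 + 8*q^2 - 160*q + 128) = (q - 4)*(q + 3)*(q^4 - 7*q^3 + 6*q^2 + 32*q - 32) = (q - 4)^2*(q + 3)*(q^3 - 3*q^2 - 6*q + 8) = (q - 4)^2*(q + 2)*(q + 3)*(q^2 - 5*q + 4) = (q - 4)^2*(q - 1)*(q + 2)*(q + 3)*(q - 4)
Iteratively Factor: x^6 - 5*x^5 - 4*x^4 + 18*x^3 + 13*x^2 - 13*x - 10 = (x + 1)*(x^5 - 6*x^4 + 2*x^3 + 16*x^2 - 3*x - 10) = (x - 2)*(x + 1)*(x^4 - 4*x^3 - 6*x^2 + 4*x + 5) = (x - 2)*(x - 1)*(x + 1)*(x^3 - 3*x^2 - 9*x - 5) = (x - 5)*(x - 2)*(x - 1)*(x + 1)*(x^2 + 2*x + 1) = (x - 5)*(x - 2)*(x - 1)*(x + 1)^2*(x + 1)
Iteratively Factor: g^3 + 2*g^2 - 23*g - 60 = (g + 3)*(g^2 - g - 20) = (g + 3)*(g + 4)*(g - 5)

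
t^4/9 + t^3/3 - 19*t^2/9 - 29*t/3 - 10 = (t/3 + 1)^2*(t - 5)*(t + 2)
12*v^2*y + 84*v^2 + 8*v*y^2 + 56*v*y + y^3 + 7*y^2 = (2*v + y)*(6*v + y)*(y + 7)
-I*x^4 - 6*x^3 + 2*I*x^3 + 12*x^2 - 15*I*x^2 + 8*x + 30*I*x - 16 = (x - 2)*(x - 8*I)*(x + I)*(-I*x + 1)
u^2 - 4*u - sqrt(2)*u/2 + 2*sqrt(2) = (u - 4)*(u - sqrt(2)/2)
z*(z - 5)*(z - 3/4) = z^3 - 23*z^2/4 + 15*z/4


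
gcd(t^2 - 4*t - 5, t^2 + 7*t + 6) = t + 1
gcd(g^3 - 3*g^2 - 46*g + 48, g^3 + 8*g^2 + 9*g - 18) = g^2 + 5*g - 6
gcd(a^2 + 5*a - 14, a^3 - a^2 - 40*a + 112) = a + 7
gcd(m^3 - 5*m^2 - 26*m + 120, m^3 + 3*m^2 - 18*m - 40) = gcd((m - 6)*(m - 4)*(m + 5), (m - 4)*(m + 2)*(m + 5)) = m^2 + m - 20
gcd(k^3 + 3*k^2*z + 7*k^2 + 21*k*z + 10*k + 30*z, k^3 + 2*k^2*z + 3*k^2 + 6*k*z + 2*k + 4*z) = k + 2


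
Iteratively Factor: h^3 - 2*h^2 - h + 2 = (h + 1)*(h^2 - 3*h + 2) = (h - 1)*(h + 1)*(h - 2)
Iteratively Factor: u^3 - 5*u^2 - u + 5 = (u - 5)*(u^2 - 1) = (u - 5)*(u - 1)*(u + 1)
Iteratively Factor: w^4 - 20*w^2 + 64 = (w - 4)*(w^3 + 4*w^2 - 4*w - 16) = (w - 4)*(w - 2)*(w^2 + 6*w + 8) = (w - 4)*(w - 2)*(w + 4)*(w + 2)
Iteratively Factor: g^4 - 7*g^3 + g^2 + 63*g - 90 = (g - 2)*(g^3 - 5*g^2 - 9*g + 45) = (g - 5)*(g - 2)*(g^2 - 9) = (g - 5)*(g - 3)*(g - 2)*(g + 3)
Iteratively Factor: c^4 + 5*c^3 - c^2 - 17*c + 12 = (c - 1)*(c^3 + 6*c^2 + 5*c - 12) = (c - 1)^2*(c^2 + 7*c + 12) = (c - 1)^2*(c + 4)*(c + 3)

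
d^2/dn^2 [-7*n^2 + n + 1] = -14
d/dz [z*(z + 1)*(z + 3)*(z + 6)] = 4*z^3 + 30*z^2 + 54*z + 18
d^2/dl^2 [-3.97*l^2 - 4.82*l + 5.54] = -7.94000000000000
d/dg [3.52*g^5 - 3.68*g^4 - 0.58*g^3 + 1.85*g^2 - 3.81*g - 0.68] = 17.6*g^4 - 14.72*g^3 - 1.74*g^2 + 3.7*g - 3.81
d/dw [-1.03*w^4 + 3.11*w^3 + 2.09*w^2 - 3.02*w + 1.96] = -4.12*w^3 + 9.33*w^2 + 4.18*w - 3.02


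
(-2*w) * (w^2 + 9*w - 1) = -2*w^3 - 18*w^2 + 2*w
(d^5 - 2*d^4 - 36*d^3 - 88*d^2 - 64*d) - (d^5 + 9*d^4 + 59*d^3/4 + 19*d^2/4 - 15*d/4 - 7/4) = -11*d^4 - 203*d^3/4 - 371*d^2/4 - 241*d/4 + 7/4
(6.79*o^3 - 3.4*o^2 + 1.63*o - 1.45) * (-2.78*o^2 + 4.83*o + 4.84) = -18.8762*o^5 + 42.2477*o^4 + 11.9102*o^3 - 4.5521*o^2 + 0.885699999999999*o - 7.018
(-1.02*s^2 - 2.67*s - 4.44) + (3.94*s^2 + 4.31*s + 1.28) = 2.92*s^2 + 1.64*s - 3.16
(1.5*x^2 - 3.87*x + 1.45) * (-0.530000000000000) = -0.795*x^2 + 2.0511*x - 0.7685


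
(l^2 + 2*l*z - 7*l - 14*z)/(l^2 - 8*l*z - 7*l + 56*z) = (-l - 2*z)/(-l + 8*z)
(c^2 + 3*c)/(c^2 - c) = (c + 3)/(c - 1)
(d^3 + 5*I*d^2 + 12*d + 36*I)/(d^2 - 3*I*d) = d + 8*I - 12/d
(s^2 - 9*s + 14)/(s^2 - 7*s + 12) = (s^2 - 9*s + 14)/(s^2 - 7*s + 12)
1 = 1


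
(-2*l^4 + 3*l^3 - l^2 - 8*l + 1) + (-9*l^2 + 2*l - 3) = -2*l^4 + 3*l^3 - 10*l^2 - 6*l - 2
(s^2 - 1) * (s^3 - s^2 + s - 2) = s^5 - s^4 - s^2 - s + 2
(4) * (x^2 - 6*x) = 4*x^2 - 24*x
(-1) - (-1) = 0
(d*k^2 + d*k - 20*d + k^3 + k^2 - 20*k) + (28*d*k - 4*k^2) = d*k^2 + 29*d*k - 20*d + k^3 - 3*k^2 - 20*k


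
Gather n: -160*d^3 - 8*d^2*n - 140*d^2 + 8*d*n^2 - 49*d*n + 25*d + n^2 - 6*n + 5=-160*d^3 - 140*d^2 + 25*d + n^2*(8*d + 1) + n*(-8*d^2 - 49*d - 6) + 5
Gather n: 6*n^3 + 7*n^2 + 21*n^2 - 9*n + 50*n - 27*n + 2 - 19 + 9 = 6*n^3 + 28*n^2 + 14*n - 8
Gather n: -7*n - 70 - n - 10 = -8*n - 80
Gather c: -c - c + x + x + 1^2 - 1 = -2*c + 2*x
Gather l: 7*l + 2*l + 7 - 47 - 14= 9*l - 54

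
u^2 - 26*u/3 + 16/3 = (u - 8)*(u - 2/3)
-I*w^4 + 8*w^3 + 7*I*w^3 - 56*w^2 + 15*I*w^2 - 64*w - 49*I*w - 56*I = (w - 8)*(w + 1)*(w + 7*I)*(-I*w + 1)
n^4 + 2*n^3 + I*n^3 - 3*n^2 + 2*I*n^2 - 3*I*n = n*(n - 1)*(n + 3)*(n + I)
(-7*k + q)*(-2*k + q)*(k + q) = 14*k^3 + 5*k^2*q - 8*k*q^2 + q^3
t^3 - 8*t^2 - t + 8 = (t - 8)*(t - 1)*(t + 1)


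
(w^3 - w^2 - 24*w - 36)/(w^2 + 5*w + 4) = (w^3 - w^2 - 24*w - 36)/(w^2 + 5*w + 4)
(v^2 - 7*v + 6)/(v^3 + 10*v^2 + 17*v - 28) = (v - 6)/(v^2 + 11*v + 28)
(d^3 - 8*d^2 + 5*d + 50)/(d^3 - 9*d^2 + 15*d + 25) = (d + 2)/(d + 1)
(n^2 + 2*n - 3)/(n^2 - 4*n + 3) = (n + 3)/(n - 3)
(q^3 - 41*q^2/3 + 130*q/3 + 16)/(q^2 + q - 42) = (3*q^2 - 23*q - 8)/(3*(q + 7))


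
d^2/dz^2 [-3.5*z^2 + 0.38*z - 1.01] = -7.00000000000000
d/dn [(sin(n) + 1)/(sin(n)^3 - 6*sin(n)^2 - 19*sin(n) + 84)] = (-2*sin(n)^3 + 3*sin(n)^2 + 12*sin(n) + 103)*cos(n)/(sin(n)^3 - 6*sin(n)^2 - 19*sin(n) + 84)^2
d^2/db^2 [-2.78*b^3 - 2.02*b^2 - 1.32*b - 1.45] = -16.68*b - 4.04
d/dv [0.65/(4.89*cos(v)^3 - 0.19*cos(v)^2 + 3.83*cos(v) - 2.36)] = (9.5355*cos(v)^2 - 0.247*cos(v) + 2.4895)*sin(v)/(4.89*cos(v)^3 - 0.19*cos(v)^2 + 3.83*cos(v) - 2.36)^2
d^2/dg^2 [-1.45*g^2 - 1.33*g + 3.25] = -2.90000000000000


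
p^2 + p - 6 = (p - 2)*(p + 3)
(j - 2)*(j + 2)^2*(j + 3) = j^4 + 5*j^3 + 2*j^2 - 20*j - 24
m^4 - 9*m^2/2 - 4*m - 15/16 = (m - 5/2)*(m + 1/2)^2*(m + 3/2)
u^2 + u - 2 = (u - 1)*(u + 2)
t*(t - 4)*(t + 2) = t^3 - 2*t^2 - 8*t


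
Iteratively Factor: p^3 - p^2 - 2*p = (p + 1)*(p^2 - 2*p) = (p - 2)*(p + 1)*(p)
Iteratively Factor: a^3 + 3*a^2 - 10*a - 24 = (a + 2)*(a^2 + a - 12) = (a + 2)*(a + 4)*(a - 3)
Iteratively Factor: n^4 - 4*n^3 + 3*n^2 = (n - 3)*(n^3 - n^2) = (n - 3)*(n - 1)*(n^2) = n*(n - 3)*(n - 1)*(n)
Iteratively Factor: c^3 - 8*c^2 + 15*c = (c - 3)*(c^2 - 5*c) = (c - 5)*(c - 3)*(c)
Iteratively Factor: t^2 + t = (t + 1)*(t)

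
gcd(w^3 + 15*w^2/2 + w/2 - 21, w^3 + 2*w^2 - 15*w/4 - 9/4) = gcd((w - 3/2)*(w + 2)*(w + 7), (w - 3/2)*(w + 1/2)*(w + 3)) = w - 3/2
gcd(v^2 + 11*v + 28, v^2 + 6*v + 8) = v + 4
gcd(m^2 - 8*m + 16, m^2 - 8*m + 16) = m^2 - 8*m + 16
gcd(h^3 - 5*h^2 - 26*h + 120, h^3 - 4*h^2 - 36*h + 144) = h^2 - 10*h + 24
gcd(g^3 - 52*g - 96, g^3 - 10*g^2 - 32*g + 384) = g^2 - 2*g - 48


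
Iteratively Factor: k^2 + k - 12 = (k - 3)*(k + 4)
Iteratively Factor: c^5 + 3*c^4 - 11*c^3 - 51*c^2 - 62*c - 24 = (c - 4)*(c^4 + 7*c^3 + 17*c^2 + 17*c + 6) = (c - 4)*(c + 3)*(c^3 + 4*c^2 + 5*c + 2) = (c - 4)*(c + 1)*(c + 3)*(c^2 + 3*c + 2) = (c - 4)*(c + 1)*(c + 2)*(c + 3)*(c + 1)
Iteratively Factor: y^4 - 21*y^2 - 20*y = (y - 5)*(y^3 + 5*y^2 + 4*y) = (y - 5)*(y + 1)*(y^2 + 4*y) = (y - 5)*(y + 1)*(y + 4)*(y)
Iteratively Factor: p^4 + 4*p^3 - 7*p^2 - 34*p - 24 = (p + 2)*(p^3 + 2*p^2 - 11*p - 12) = (p + 2)*(p + 4)*(p^2 - 2*p - 3) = (p - 3)*(p + 2)*(p + 4)*(p + 1)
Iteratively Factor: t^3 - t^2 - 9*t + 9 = (t - 1)*(t^2 - 9) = (t - 3)*(t - 1)*(t + 3)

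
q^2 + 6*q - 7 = (q - 1)*(q + 7)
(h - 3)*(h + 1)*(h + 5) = h^3 + 3*h^2 - 13*h - 15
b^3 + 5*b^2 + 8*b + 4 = (b + 1)*(b + 2)^2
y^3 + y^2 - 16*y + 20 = (y - 2)^2*(y + 5)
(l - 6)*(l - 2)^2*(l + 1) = l^4 - 9*l^3 + 18*l^2 + 4*l - 24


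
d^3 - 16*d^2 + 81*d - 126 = (d - 7)*(d - 6)*(d - 3)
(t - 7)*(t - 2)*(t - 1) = t^3 - 10*t^2 + 23*t - 14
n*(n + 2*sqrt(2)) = n^2 + 2*sqrt(2)*n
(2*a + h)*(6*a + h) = 12*a^2 + 8*a*h + h^2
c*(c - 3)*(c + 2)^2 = c^4 + c^3 - 8*c^2 - 12*c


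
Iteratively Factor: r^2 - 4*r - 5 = (r - 5)*(r + 1)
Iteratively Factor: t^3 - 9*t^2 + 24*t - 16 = (t - 4)*(t^2 - 5*t + 4) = (t - 4)^2*(t - 1)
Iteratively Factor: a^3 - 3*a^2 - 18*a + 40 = (a + 4)*(a^2 - 7*a + 10) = (a - 2)*(a + 4)*(a - 5)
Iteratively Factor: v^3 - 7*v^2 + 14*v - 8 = (v - 1)*(v^2 - 6*v + 8) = (v - 4)*(v - 1)*(v - 2)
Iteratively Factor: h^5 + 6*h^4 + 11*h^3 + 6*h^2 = (h + 2)*(h^4 + 4*h^3 + 3*h^2) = h*(h + 2)*(h^3 + 4*h^2 + 3*h) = h*(h + 2)*(h + 3)*(h^2 + h) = h*(h + 1)*(h + 2)*(h + 3)*(h)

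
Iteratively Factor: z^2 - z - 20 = (z + 4)*(z - 5)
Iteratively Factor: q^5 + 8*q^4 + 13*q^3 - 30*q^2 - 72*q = (q + 4)*(q^4 + 4*q^3 - 3*q^2 - 18*q) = (q + 3)*(q + 4)*(q^3 + q^2 - 6*q) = (q - 2)*(q + 3)*(q + 4)*(q^2 + 3*q) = (q - 2)*(q + 3)^2*(q + 4)*(q)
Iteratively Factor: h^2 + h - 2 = (h + 2)*(h - 1)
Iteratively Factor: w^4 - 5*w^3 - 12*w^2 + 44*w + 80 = (w - 4)*(w^3 - w^2 - 16*w - 20) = (w - 5)*(w - 4)*(w^2 + 4*w + 4) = (w - 5)*(w - 4)*(w + 2)*(w + 2)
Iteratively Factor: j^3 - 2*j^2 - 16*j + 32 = (j - 2)*(j^2 - 16) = (j - 2)*(j + 4)*(j - 4)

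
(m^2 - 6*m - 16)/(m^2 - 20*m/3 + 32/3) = 3*(m^2 - 6*m - 16)/(3*m^2 - 20*m + 32)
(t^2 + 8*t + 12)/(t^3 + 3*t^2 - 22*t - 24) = (t + 2)/(t^2 - 3*t - 4)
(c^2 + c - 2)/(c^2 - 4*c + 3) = (c + 2)/(c - 3)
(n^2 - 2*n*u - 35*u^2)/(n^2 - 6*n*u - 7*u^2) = (n + 5*u)/(n + u)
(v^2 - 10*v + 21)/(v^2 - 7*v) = (v - 3)/v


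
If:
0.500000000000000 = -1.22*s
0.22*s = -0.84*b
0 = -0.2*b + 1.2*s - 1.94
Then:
No Solution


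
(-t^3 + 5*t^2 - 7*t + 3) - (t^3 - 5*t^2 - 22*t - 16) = -2*t^3 + 10*t^2 + 15*t + 19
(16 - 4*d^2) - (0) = 16 - 4*d^2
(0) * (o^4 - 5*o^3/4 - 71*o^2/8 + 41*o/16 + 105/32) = 0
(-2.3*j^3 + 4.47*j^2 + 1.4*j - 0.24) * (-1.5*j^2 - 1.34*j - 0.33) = 3.45*j^5 - 3.623*j^4 - 7.3308*j^3 - 2.9911*j^2 - 0.1404*j + 0.0792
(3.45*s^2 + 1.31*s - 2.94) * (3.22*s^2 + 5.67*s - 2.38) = 11.109*s^4 + 23.7797*s^3 - 10.2501*s^2 - 19.7876*s + 6.9972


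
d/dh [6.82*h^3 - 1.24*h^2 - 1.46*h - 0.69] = 20.46*h^2 - 2.48*h - 1.46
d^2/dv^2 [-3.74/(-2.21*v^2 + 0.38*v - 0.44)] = (-36.533068*v^2 + 6.281704*v + 3.74*(4.42*v - 0.38)*(8.84*v - 0.76) - 7.273552)/(2.21*v^2 - 0.38*v + 0.44)^3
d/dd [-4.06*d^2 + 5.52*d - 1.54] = 5.52 - 8.12*d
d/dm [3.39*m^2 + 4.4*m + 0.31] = 6.78*m + 4.4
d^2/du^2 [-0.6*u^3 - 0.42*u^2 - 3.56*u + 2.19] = -3.6*u - 0.84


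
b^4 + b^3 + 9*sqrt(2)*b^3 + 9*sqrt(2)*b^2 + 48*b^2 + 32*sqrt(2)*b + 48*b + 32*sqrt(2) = (b + 1)*(b + sqrt(2))*(b + 4*sqrt(2))^2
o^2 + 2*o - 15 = (o - 3)*(o + 5)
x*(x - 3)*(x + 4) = x^3 + x^2 - 12*x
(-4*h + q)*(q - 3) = -4*h*q + 12*h + q^2 - 3*q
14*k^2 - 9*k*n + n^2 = (-7*k + n)*(-2*k + n)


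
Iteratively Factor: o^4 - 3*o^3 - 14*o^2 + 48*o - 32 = (o - 4)*(o^3 + o^2 - 10*o + 8) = (o - 4)*(o + 4)*(o^2 - 3*o + 2) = (o - 4)*(o - 1)*(o + 4)*(o - 2)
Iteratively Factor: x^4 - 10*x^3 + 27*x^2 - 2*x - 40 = (x - 5)*(x^3 - 5*x^2 + 2*x + 8) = (x - 5)*(x - 4)*(x^2 - x - 2) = (x - 5)*(x - 4)*(x - 2)*(x + 1)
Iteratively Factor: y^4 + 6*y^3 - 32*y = (y - 2)*(y^3 + 8*y^2 + 16*y) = (y - 2)*(y + 4)*(y^2 + 4*y) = y*(y - 2)*(y + 4)*(y + 4)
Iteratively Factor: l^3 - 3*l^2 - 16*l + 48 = (l - 3)*(l^2 - 16) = (l - 3)*(l + 4)*(l - 4)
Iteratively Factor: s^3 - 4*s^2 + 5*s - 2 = (s - 1)*(s^2 - 3*s + 2) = (s - 1)^2*(s - 2)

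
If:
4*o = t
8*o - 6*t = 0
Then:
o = 0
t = 0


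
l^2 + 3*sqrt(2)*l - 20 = (l - 2*sqrt(2))*(l + 5*sqrt(2))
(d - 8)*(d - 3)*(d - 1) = d^3 - 12*d^2 + 35*d - 24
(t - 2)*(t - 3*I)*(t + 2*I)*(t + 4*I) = t^4 - 2*t^3 + 3*I*t^3 + 10*t^2 - 6*I*t^2 - 20*t + 24*I*t - 48*I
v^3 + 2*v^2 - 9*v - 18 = (v - 3)*(v + 2)*(v + 3)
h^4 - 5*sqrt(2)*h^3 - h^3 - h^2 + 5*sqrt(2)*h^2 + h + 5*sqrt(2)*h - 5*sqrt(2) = (h - 1)^2*(h + 1)*(h - 5*sqrt(2))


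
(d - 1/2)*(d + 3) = d^2 + 5*d/2 - 3/2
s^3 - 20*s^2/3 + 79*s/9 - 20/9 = (s - 5)*(s - 4/3)*(s - 1/3)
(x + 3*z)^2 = x^2 + 6*x*z + 9*z^2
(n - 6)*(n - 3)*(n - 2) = n^3 - 11*n^2 + 36*n - 36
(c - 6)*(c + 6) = c^2 - 36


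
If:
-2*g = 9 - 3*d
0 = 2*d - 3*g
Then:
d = 27/5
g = 18/5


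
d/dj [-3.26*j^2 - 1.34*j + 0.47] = -6.52*j - 1.34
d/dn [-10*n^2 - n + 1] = -20*n - 1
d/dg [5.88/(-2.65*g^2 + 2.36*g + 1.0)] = (31.164*g - 13.8768)/(-2.65*g^2 + 2.36*g + 1.0)^2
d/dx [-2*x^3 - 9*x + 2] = -6*x^2 - 9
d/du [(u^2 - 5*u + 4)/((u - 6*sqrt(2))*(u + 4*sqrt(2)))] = (-2*sqrt(2)*u^2 + 5*u^2 - 104*u + 8*sqrt(2) + 240)/(u^4 - 4*sqrt(2)*u^3 - 88*u^2 + 192*sqrt(2)*u + 2304)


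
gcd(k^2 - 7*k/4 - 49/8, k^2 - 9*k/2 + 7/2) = k - 7/2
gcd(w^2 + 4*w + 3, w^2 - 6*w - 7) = w + 1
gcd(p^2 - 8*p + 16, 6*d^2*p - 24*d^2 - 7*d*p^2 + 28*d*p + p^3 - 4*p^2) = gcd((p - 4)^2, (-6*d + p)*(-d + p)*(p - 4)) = p - 4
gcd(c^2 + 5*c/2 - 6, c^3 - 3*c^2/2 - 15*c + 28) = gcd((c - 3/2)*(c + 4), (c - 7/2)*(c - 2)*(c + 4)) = c + 4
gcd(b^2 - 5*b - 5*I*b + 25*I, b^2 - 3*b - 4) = 1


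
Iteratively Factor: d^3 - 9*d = (d + 3)*(d^2 - 3*d) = d*(d + 3)*(d - 3)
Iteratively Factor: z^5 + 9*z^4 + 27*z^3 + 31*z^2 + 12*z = (z + 3)*(z^4 + 6*z^3 + 9*z^2 + 4*z) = (z + 1)*(z + 3)*(z^3 + 5*z^2 + 4*z) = (z + 1)*(z + 3)*(z + 4)*(z^2 + z) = z*(z + 1)*(z + 3)*(z + 4)*(z + 1)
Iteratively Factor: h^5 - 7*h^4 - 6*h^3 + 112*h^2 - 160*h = (h)*(h^4 - 7*h^3 - 6*h^2 + 112*h - 160) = h*(h - 4)*(h^3 - 3*h^2 - 18*h + 40) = h*(h - 5)*(h - 4)*(h^2 + 2*h - 8) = h*(h - 5)*(h - 4)*(h - 2)*(h + 4)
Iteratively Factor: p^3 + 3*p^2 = (p + 3)*(p^2) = p*(p + 3)*(p)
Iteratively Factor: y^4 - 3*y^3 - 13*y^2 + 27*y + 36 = (y + 1)*(y^3 - 4*y^2 - 9*y + 36) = (y + 1)*(y + 3)*(y^2 - 7*y + 12) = (y - 3)*(y + 1)*(y + 3)*(y - 4)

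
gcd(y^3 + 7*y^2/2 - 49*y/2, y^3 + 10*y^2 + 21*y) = y^2 + 7*y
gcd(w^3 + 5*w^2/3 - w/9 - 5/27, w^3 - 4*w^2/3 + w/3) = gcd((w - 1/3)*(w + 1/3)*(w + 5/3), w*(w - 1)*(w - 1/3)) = w - 1/3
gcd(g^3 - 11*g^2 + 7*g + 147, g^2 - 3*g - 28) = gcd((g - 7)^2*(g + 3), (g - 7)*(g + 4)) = g - 7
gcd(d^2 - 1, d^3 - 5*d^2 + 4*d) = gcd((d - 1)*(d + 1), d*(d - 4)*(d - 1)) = d - 1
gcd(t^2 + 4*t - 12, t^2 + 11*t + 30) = t + 6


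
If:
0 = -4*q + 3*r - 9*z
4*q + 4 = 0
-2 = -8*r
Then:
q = -1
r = 1/4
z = 19/36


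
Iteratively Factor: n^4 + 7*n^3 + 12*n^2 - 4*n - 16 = (n - 1)*(n^3 + 8*n^2 + 20*n + 16) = (n - 1)*(n + 2)*(n^2 + 6*n + 8) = (n - 1)*(n + 2)^2*(n + 4)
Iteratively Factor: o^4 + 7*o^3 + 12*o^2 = (o + 3)*(o^3 + 4*o^2) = o*(o + 3)*(o^2 + 4*o) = o^2*(o + 3)*(o + 4)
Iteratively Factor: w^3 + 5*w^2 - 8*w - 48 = (w + 4)*(w^2 + w - 12) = (w + 4)^2*(w - 3)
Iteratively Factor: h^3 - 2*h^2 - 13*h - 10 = (h + 2)*(h^2 - 4*h - 5) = (h + 1)*(h + 2)*(h - 5)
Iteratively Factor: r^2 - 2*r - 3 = (r + 1)*(r - 3)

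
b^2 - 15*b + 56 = (b - 8)*(b - 7)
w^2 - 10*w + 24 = (w - 6)*(w - 4)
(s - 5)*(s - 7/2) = s^2 - 17*s/2 + 35/2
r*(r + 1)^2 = r^3 + 2*r^2 + r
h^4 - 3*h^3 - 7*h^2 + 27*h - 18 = (h - 3)*(h - 2)*(h - 1)*(h + 3)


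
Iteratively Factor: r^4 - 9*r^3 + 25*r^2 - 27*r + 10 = (r - 2)*(r^3 - 7*r^2 + 11*r - 5) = (r - 2)*(r - 1)*(r^2 - 6*r + 5) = (r - 2)*(r - 1)^2*(r - 5)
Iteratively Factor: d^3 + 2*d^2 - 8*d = (d + 4)*(d^2 - 2*d) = d*(d + 4)*(d - 2)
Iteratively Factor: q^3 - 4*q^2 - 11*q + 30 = (q + 3)*(q^2 - 7*q + 10) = (q - 2)*(q + 3)*(q - 5)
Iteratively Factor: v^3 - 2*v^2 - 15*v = (v + 3)*(v^2 - 5*v) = v*(v + 3)*(v - 5)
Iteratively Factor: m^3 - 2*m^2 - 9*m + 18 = (m + 3)*(m^2 - 5*m + 6) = (m - 2)*(m + 3)*(m - 3)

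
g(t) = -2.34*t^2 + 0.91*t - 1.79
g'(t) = 0.91 - 4.68*t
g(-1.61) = -9.32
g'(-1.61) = 8.44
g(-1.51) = -8.50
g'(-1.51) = 7.98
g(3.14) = -22.00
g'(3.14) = -13.79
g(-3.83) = -39.60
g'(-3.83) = 18.83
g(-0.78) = -3.92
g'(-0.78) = 4.56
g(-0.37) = -2.45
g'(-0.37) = 2.64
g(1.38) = -4.99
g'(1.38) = -5.55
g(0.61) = -2.11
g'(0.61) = -1.94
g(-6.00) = -91.49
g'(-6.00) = 28.99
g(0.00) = -1.79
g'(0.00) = 0.91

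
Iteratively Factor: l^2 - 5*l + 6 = (l - 3)*(l - 2)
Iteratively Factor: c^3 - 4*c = (c - 2)*(c^2 + 2*c) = (c - 2)*(c + 2)*(c)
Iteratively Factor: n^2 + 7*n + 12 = (n + 4)*(n + 3)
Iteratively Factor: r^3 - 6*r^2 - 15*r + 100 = (r - 5)*(r^2 - r - 20) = (r - 5)^2*(r + 4)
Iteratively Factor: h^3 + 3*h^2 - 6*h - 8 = (h + 1)*(h^2 + 2*h - 8) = (h + 1)*(h + 4)*(h - 2)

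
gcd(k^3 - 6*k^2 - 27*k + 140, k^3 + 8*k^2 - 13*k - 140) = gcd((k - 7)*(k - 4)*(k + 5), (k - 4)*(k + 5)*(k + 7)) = k^2 + k - 20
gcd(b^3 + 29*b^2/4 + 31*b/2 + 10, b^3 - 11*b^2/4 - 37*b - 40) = b^2 + 21*b/4 + 5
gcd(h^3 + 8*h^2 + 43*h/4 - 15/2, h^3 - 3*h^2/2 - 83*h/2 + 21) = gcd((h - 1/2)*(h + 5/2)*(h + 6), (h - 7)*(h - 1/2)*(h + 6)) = h^2 + 11*h/2 - 3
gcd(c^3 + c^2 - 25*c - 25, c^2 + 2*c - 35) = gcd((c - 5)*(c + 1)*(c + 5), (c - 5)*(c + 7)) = c - 5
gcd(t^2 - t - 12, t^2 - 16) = t - 4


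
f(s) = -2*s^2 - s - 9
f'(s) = -4*s - 1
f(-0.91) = -9.75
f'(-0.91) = 2.64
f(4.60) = -55.92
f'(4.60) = -19.40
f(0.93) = -11.66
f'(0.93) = -4.72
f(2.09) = -19.83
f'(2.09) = -9.36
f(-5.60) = -66.12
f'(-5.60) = 21.40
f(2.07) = -19.64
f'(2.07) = -9.28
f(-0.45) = -8.96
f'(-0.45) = 0.80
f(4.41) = -52.31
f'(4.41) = -18.64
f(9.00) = -180.00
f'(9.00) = -37.00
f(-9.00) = -162.00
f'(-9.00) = 35.00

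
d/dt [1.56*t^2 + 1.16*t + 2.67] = 3.12*t + 1.16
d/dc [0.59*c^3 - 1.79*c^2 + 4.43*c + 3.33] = 1.77*c^2 - 3.58*c + 4.43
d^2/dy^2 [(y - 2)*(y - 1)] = 2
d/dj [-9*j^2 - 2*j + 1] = -18*j - 2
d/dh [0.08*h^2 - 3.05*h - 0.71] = 0.16*h - 3.05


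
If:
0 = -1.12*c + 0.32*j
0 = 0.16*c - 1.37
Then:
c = 8.56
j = 29.97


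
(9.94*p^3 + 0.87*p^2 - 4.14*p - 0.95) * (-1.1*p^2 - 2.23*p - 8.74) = -10.934*p^5 - 23.1232*p^4 - 84.2617*p^3 + 2.6734*p^2 + 38.3021*p + 8.303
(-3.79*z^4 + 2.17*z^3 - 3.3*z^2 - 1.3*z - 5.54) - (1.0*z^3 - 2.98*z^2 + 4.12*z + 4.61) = -3.79*z^4 + 1.17*z^3 - 0.32*z^2 - 5.42*z - 10.15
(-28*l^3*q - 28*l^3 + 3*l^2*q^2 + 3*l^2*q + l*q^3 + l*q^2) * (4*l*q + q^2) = -112*l^4*q^2 - 112*l^4*q - 16*l^3*q^3 - 16*l^3*q^2 + 7*l^2*q^4 + 7*l^2*q^3 + l*q^5 + l*q^4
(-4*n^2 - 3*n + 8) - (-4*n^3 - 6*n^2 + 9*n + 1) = 4*n^3 + 2*n^2 - 12*n + 7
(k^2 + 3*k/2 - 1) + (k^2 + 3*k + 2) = 2*k^2 + 9*k/2 + 1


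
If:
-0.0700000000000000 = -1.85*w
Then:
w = 0.04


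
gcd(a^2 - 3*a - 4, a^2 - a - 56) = 1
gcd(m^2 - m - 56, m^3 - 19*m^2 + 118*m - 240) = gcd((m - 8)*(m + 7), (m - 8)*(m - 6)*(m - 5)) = m - 8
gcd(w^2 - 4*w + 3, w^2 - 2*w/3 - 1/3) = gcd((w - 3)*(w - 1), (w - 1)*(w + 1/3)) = w - 1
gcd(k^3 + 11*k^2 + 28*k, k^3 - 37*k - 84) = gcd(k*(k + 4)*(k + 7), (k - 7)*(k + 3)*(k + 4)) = k + 4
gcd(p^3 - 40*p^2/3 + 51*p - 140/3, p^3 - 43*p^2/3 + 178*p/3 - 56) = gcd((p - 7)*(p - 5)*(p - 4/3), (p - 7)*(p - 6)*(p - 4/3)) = p^2 - 25*p/3 + 28/3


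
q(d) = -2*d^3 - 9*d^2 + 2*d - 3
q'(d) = -6*d^2 - 18*d + 2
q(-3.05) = -36.08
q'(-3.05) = 1.09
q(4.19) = -299.75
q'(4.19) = -178.76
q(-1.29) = -16.26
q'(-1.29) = 15.24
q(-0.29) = -4.29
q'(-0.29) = 6.72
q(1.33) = -20.97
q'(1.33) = -32.55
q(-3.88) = -29.43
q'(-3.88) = -18.49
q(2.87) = -118.67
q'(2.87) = -99.08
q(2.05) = -53.95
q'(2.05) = -60.12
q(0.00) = -3.00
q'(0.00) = 2.00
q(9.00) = -2172.00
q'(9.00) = -646.00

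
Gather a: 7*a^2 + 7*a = 7*a^2 + 7*a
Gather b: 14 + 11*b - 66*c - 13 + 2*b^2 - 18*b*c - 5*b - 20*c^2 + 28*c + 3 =2*b^2 + b*(6 - 18*c) - 20*c^2 - 38*c + 4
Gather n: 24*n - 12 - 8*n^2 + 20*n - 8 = -8*n^2 + 44*n - 20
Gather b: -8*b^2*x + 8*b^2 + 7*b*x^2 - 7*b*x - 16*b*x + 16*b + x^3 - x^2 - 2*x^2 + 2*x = b^2*(8 - 8*x) + b*(7*x^2 - 23*x + 16) + x^3 - 3*x^2 + 2*x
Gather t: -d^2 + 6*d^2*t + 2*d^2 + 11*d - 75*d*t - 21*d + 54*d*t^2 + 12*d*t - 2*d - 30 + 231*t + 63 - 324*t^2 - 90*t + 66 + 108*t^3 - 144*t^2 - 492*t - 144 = d^2 - 12*d + 108*t^3 + t^2*(54*d - 468) + t*(6*d^2 - 63*d - 351) - 45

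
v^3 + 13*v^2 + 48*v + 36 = (v + 1)*(v + 6)^2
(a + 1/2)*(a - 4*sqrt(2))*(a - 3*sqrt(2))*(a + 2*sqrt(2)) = a^4 - 5*sqrt(2)*a^3 + a^3/2 - 4*a^2 - 5*sqrt(2)*a^2/2 - 2*a + 48*sqrt(2)*a + 24*sqrt(2)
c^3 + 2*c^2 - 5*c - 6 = (c - 2)*(c + 1)*(c + 3)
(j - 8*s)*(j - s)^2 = j^3 - 10*j^2*s + 17*j*s^2 - 8*s^3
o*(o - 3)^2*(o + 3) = o^4 - 3*o^3 - 9*o^2 + 27*o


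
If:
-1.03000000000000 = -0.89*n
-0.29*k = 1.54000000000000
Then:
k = -5.31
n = 1.16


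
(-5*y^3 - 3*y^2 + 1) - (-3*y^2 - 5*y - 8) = -5*y^3 + 5*y + 9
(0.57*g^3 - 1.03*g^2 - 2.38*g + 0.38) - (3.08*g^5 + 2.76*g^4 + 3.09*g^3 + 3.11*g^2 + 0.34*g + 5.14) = -3.08*g^5 - 2.76*g^4 - 2.52*g^3 - 4.14*g^2 - 2.72*g - 4.76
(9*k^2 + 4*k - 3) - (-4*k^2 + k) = 13*k^2 + 3*k - 3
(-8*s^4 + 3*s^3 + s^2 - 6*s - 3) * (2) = -16*s^4 + 6*s^3 + 2*s^2 - 12*s - 6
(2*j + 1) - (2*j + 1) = 0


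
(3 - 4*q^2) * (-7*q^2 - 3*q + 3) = 28*q^4 + 12*q^3 - 33*q^2 - 9*q + 9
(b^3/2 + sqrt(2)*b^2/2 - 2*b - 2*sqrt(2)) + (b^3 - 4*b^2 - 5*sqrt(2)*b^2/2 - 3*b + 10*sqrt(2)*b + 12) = 3*b^3/2 - 4*b^2 - 2*sqrt(2)*b^2 - 5*b + 10*sqrt(2)*b - 2*sqrt(2) + 12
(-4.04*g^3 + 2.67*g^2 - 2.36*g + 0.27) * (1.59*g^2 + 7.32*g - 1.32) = -6.4236*g^5 - 25.3275*g^4 + 21.1248*g^3 - 20.3703*g^2 + 5.0916*g - 0.3564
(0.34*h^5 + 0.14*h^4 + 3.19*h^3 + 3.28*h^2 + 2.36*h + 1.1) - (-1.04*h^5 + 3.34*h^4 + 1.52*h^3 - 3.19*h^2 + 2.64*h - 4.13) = 1.38*h^5 - 3.2*h^4 + 1.67*h^3 + 6.47*h^2 - 0.28*h + 5.23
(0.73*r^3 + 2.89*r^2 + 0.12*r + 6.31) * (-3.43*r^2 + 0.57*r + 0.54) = -2.5039*r^5 - 9.4966*r^4 + 1.6299*r^3 - 20.0143*r^2 + 3.6615*r + 3.4074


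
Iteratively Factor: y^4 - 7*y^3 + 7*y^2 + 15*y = (y + 1)*(y^3 - 8*y^2 + 15*y) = (y - 5)*(y + 1)*(y^2 - 3*y) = y*(y - 5)*(y + 1)*(y - 3)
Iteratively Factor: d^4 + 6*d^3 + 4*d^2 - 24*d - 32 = (d + 2)*(d^3 + 4*d^2 - 4*d - 16) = (d + 2)*(d + 4)*(d^2 - 4) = (d + 2)^2*(d + 4)*(d - 2)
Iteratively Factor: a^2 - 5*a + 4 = (a - 1)*(a - 4)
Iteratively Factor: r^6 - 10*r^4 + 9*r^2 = (r - 3)*(r^5 + 3*r^4 - r^3 - 3*r^2) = (r - 3)*(r + 1)*(r^4 + 2*r^3 - 3*r^2) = (r - 3)*(r + 1)*(r + 3)*(r^3 - r^2) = r*(r - 3)*(r + 1)*(r + 3)*(r^2 - r) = r^2*(r - 3)*(r + 1)*(r + 3)*(r - 1)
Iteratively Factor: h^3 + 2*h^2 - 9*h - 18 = (h + 3)*(h^2 - h - 6) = (h + 2)*(h + 3)*(h - 3)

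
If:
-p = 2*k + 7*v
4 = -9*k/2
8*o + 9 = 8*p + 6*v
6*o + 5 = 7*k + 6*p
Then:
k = -8/9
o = 556/81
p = 1415/162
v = -161/162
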